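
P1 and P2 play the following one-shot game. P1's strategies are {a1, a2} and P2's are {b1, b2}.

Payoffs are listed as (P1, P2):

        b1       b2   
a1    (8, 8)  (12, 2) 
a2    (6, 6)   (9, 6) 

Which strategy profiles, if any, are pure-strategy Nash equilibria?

(a1, b1): P1 gets 8 ≥ 6 from a2, and P2 gets 8 ≥ 2 from b2 — Nash equilibrium.
(a1, b2): P2 prefers b1 (8 > 2) — not an equilibrium.
(a2, b1): P1 prefers a1 (8 > 6) — not an equilibrium.
(a2, b2): P1 prefers a1 (12 > 9) — not an equilibrium.

(a1, b1)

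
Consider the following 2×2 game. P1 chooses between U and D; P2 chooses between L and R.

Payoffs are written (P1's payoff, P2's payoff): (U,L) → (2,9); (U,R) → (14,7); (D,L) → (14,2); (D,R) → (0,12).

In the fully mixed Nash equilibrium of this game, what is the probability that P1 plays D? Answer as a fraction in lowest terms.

Let x be the probability that P1 plays U. In a completely mixed equilibrium, P2 must be indifferent between L and R.
P2's expected payoff from L is 9x + 2(1−x); from R it is 7x + 12(1−x).
Setting these equal: 7x + 2 = −5x + 12, so x = 5/6.
Therefore P1 plays D with probability 1 − 5/6 = 1/6.

1/6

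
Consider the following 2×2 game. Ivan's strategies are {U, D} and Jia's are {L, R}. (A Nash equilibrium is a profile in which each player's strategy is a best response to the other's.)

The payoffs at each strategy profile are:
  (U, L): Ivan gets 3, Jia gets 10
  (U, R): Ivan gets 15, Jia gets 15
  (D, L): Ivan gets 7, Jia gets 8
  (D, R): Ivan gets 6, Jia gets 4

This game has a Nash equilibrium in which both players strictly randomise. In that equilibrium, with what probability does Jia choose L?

Let y be the probability that Jia plays L. In a completely mixed equilibrium, Ivan must be indifferent between U and D.
Ivan's expected payoff from U is 3y + 15(1−y); from D it is 7y + 6(1−y).
Setting these equal: −12y + 15 = y + 6, so y = 9/13.

9/13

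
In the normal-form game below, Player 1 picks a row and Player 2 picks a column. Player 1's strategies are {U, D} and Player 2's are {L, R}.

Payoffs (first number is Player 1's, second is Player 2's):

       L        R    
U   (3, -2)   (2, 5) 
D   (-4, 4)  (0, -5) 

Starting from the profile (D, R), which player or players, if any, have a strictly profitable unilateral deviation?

Player 1 at (D, R) earns 0; deviating to U yields 2 — a strict improvement.
Player 2 earns -5; deviating to L yields 4 — a strict improvement.
Both Player 1 and Player 2 have strictly profitable deviations.

Both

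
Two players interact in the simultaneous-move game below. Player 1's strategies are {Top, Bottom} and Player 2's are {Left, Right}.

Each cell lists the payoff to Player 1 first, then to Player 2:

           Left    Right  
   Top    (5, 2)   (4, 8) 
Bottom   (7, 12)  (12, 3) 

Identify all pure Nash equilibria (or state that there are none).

(Top, Left): Player 1 prefers Bottom (7 > 5); Player 2 prefers Right (8 > 2) — not an equilibrium.
(Top, Right): Player 1 prefers Bottom (12 > 4) — not an equilibrium.
(Bottom, Left): Player 1 gets 7 ≥ 5 from Top, and Player 2 gets 12 ≥ 3 from Right — Nash equilibrium.
(Bottom, Right): Player 2 prefers Left (12 > 3) — not an equilibrium.

(Bottom, Left)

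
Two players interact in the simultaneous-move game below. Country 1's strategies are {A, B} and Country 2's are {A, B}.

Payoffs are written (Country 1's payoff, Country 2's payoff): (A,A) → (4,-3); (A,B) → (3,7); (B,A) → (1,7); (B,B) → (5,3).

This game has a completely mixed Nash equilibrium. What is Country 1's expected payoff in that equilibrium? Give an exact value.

17/5

First find q, the probability Country 2 plays A, from Country 1's indifference between A and B: 4q + 3(1−q) = q + 5(1−q), giving q = 2/5.
Since Country 1 is indifferent in equilibrium, Country 1's expected payoff equals the payoff from either row against (2/5, 3/5). Using A: 4(2/5) + 3(3/5) = 17/5.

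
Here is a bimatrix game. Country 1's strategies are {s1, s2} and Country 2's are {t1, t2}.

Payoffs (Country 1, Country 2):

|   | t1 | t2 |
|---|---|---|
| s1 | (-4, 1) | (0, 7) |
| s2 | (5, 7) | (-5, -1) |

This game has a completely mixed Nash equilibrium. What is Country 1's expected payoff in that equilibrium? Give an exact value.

First find q, the probability Country 2 plays t1, from Country 1's indifference between s1 and s2: −4q = 5q − 5(1−q), giving q = 5/14.
Since Country 1 is indifferent in equilibrium, Country 1's expected payoff equals the payoff from either row against (5/14, 9/14). Using s1: −4(5/14) = -10/7.

-10/7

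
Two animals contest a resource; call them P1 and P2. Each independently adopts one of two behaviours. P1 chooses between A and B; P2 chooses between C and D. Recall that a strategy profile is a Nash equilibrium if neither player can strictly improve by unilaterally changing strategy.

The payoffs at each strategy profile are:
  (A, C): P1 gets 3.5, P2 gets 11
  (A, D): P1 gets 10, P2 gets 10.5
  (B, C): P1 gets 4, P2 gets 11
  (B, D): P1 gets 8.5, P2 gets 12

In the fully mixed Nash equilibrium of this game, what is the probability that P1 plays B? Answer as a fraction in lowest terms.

Let r be the probability that P1 plays A. In a completely mixed equilibrium, P2 must be indifferent between C and D.
P2's expected payoff from C is 11r + 11(1−r); from D it is 10.5r + 12(1−r).
Setting these equal: 11 = −1.5r + 12, so r = 2/3.
Therefore P1 plays B with probability 1 − 2/3 = 1/3.

1/3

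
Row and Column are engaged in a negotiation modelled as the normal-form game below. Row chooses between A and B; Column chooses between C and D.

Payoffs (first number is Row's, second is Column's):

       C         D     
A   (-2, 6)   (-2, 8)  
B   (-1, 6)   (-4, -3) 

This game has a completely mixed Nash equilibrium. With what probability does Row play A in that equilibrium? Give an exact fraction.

9/11

Let x be the probability that Row plays A. In a completely mixed equilibrium, Column must be indifferent between C and D.
Column's expected payoff from C is 6x + 6(1−x); from D it is 8x − 3(1−x).
Setting these equal: 6 = 11x − 3, so x = 9/11.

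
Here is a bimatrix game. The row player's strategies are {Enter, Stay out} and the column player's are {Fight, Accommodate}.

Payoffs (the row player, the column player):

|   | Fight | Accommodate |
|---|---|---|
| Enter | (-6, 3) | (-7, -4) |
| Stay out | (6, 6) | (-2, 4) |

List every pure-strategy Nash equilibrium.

(Enter, Fight): the row player prefers Stay out (6 > -6) — not an equilibrium.
(Enter, Accommodate): the row player prefers Stay out (-2 > -7); the column player prefers Fight (3 > -4) — not an equilibrium.
(Stay out, Fight): the row player gets 6 ≥ -6 from Enter, and the column player gets 6 ≥ 4 from Accommodate — Nash equilibrium.
(Stay out, Accommodate): the column player prefers Fight (6 > 4) — not an equilibrium.

(Stay out, Fight)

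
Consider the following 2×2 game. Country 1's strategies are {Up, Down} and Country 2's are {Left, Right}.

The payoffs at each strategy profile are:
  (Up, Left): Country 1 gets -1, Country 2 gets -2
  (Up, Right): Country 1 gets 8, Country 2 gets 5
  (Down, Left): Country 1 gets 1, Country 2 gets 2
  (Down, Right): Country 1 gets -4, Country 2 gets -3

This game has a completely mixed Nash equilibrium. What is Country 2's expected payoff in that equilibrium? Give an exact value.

1/3

First find p, the probability Country 1 plays Up, from Country 2's indifference between Left and Right: −2p + 2(1−p) = 5p − 3(1−p), giving p = 5/12.
Since Country 2 is indifferent in equilibrium, Country 2's expected payoff equals the payoff from either column against (5/12, 7/12). Using Left: −2(5/12) + 2(7/12) = 1/3.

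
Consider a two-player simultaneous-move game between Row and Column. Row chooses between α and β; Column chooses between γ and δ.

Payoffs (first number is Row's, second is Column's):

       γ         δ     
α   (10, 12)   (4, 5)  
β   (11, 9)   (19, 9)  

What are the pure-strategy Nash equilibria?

(α, γ): Row prefers β (11 > 10) — not an equilibrium.
(α, δ): Row prefers β (19 > 4); Column prefers γ (12 > 5) — not an equilibrium.
(β, γ): Row gets 11 ≥ 10 from α, and Column gets 9 ≥ 9 from δ — Nash equilibrium.
(β, δ): Row gets 19 ≥ 4 from α, and Column gets 9 ≥ 9 from γ — Nash equilibrium.

(β, γ) and (β, δ)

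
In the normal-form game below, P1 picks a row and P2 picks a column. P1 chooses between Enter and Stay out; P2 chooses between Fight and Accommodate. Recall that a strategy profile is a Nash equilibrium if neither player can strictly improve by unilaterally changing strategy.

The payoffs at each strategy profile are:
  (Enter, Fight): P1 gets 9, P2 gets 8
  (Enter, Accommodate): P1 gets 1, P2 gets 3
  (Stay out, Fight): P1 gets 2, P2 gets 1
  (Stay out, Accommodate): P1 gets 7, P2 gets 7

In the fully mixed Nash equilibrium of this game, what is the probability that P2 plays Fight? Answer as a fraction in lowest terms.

Let q be the probability that P2 plays Fight. In a completely mixed equilibrium, P1 must be indifferent between Enter and Stay out.
P1's expected payoff from Enter is 9q + (1−q); from Stay out it is 2q + 7(1−q).
Setting these equal: 8q + 1 = −5q + 7, so q = 6/13.

6/13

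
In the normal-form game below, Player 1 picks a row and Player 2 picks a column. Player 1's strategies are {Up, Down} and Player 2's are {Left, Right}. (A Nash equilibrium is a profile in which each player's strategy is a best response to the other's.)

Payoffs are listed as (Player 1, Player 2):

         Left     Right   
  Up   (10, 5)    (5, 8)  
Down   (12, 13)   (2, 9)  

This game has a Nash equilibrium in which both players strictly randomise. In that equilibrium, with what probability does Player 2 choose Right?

2/5

Let c be the probability that Player 2 plays Left. In a completely mixed equilibrium, Player 1 must be indifferent between Up and Down.
Player 1's expected payoff from Up is 10c + 5(1−c); from Down it is 12c + 2(1−c).
Setting these equal: 5c + 5 = 10c + 2, so c = 3/5.
Therefore Player 2 plays Right with probability 1 − 3/5 = 2/5.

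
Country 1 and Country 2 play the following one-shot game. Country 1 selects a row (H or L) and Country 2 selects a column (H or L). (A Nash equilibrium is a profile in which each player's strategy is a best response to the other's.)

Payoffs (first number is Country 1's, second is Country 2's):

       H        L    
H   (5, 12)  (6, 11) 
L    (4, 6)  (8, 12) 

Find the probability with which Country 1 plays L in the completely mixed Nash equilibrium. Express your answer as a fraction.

1/7

Let r be the probability that Country 1 plays H. In a completely mixed equilibrium, Country 2 must be indifferent between H and L.
Country 2's expected payoff from H is 12r + 6(1−r); from L it is 11r + 12(1−r).
Setting these equal: 6r + 6 = −r + 12, so r = 6/7.
Therefore Country 1 plays L with probability 1 − 6/7 = 1/7.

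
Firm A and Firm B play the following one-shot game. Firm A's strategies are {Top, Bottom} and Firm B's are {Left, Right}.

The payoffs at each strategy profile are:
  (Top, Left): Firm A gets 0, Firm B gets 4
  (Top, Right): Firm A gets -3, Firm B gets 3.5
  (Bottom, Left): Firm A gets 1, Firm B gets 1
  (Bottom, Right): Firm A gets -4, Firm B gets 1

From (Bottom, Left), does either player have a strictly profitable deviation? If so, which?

Firm A at (Bottom, Left) earns 1; deviating to Top yields 0 — not better.
Firm B earns 1; deviating to Right yields 1 — not better.
Neither player can strictly improve; the profile is a Nash equilibrium.

Neither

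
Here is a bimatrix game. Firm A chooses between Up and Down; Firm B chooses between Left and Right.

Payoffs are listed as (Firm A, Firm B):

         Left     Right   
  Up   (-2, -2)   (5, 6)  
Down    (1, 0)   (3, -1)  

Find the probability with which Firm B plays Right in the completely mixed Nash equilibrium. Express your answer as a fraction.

Let y be the probability that Firm B plays Left. In a completely mixed equilibrium, Firm A must be indifferent between Up and Down.
Firm A's expected payoff from Up is −2y + 5(1−y); from Down it is y + 3(1−y).
Setting these equal: −7y + 5 = −2y + 3, so y = 2/5.
Therefore Firm B plays Right with probability 1 − 2/5 = 3/5.

3/5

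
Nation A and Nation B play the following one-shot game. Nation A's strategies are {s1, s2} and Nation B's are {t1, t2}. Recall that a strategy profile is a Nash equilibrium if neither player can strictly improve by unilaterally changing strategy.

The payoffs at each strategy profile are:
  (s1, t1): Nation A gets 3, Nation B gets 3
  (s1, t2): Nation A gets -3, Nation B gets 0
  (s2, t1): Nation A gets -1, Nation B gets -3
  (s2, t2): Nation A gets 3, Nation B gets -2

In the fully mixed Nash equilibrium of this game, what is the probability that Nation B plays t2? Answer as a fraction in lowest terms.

Let c be the probability that Nation B plays t1. In a completely mixed equilibrium, Nation A must be indifferent between s1 and s2.
Nation A's expected payoff from s1 is 3c − 3(1−c); from s2 it is −c + 3(1−c).
Setting these equal: 6c − 3 = −4c + 3, so c = 3/5.
Therefore Nation B plays t2 with probability 1 − 3/5 = 2/5.

2/5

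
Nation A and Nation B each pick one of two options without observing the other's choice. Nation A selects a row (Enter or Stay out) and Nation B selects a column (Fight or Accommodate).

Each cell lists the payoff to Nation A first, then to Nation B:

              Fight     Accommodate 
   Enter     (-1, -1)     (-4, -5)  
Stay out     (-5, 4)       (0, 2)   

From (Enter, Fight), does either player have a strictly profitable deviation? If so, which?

Neither

Nation A at (Enter, Fight) earns -1; deviating to Stay out yields -5 — not better.
Nation B earns -1; deviating to Accommodate yields -5 — not better.
Neither player can strictly improve; the profile is a Nash equilibrium.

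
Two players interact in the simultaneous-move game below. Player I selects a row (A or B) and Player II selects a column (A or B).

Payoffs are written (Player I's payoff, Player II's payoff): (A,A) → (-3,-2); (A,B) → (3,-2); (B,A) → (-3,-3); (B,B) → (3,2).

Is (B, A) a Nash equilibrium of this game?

No

At (B, A), Player I earns -3; switching to A would give -3, so Player I has no profitable deviation.
Player II earns -3; switching to B would give 2, so Player II would deviate.
Since at least one player can profitably deviate, this is not a Nash equilibrium.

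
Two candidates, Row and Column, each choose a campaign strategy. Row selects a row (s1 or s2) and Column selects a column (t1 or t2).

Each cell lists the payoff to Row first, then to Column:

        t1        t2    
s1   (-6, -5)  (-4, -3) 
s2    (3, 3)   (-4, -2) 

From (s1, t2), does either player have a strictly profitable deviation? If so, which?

Neither

Row at (s1, t2) earns -4; deviating to s2 yields -4 — not better.
Column earns -3; deviating to t1 yields -5 — not better.
Neither player can strictly improve; the profile is a Nash equilibrium.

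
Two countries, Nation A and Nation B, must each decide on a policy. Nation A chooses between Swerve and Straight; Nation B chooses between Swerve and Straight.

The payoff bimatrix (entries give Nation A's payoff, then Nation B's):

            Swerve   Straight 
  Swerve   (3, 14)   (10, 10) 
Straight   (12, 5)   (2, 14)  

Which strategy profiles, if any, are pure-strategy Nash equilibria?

(Swerve, Swerve): Nation A prefers Straight (12 > 3) — not an equilibrium.
(Swerve, Straight): Nation B prefers Swerve (14 > 10) — not an equilibrium.
(Straight, Swerve): Nation B prefers Straight (14 > 5) — not an equilibrium.
(Straight, Straight): Nation A prefers Swerve (10 > 2) — not an equilibrium.

none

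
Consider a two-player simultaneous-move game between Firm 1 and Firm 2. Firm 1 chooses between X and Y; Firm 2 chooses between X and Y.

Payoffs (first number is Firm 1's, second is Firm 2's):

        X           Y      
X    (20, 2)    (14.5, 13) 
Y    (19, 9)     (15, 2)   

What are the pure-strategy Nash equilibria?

none

(X, X): Firm 2 prefers Y (13 > 2) — not an equilibrium.
(X, Y): Firm 1 prefers Y (15 > 14.5) — not an equilibrium.
(Y, X): Firm 1 prefers X (20 > 19) — not an equilibrium.
(Y, Y): Firm 2 prefers X (9 > 2) — not an equilibrium.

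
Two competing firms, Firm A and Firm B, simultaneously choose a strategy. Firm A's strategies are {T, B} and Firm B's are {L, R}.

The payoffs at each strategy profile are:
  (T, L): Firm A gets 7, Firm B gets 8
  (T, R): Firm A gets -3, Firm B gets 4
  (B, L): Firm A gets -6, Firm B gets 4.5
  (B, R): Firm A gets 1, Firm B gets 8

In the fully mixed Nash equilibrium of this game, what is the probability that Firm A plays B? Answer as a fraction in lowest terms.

8/15

Let x be the probability that Firm A plays T. In a completely mixed equilibrium, Firm B must be indifferent between L and R.
Firm B's expected payoff from L is 8x + 4.5(1−x); from R it is 4x + 8(1−x).
Setting these equal: 3.5x + 4.5 = −4x + 8, so x = 7/15.
Therefore Firm A plays B with probability 1 − 7/15 = 8/15.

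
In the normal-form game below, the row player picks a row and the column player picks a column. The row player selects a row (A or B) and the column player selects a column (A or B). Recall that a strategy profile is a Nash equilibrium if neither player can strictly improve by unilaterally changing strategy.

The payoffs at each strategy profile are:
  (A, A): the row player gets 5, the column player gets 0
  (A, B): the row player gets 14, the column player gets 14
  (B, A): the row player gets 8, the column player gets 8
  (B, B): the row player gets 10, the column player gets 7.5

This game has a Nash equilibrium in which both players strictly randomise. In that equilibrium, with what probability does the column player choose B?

Let c be the probability that the column player plays A. In a completely mixed equilibrium, the row player must be indifferent between A and B.
The row player's expected payoff from A is 5c + 14(1−c); from B it is 8c + 10(1−c).
Setting these equal: −9c + 14 = −2c + 10, so c = 4/7.
Therefore the column player plays B with probability 1 − 4/7 = 3/7.

3/7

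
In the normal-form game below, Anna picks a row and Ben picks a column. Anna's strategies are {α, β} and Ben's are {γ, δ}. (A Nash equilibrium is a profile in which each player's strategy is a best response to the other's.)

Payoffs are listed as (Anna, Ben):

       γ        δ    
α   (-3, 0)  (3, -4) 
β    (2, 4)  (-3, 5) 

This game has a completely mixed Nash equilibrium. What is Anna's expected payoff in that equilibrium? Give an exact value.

-3/11

First find q, the probability Ben plays γ, from Anna's indifference between α and β: −3q + 3(1−q) = 2q − 3(1−q), giving q = 6/11.
Since Anna is indifferent in equilibrium, Anna's expected payoff equals the payoff from either row against (6/11, 5/11). Using α: −3(6/11) + 3(5/11) = -3/11.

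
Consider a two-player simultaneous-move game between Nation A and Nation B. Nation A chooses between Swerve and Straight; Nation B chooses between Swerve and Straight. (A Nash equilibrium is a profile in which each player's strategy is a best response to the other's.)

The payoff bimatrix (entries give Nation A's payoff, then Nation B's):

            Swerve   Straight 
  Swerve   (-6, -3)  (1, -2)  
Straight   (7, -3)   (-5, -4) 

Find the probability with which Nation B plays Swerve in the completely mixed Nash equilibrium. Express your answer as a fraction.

Let q be the probability that Nation B plays Swerve. In a completely mixed equilibrium, Nation A must be indifferent between Swerve and Straight.
Nation A's expected payoff from Swerve is −6q + (1−q); from Straight it is 7q − 5(1−q).
Setting these equal: −7q + 1 = 12q − 5, so q = 6/19.

6/19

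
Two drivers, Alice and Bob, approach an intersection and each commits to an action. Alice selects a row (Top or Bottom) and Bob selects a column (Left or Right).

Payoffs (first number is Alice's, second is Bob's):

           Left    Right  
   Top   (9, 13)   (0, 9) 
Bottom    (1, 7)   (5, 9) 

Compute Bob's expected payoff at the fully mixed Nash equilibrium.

9

First find p, the probability Alice plays Top, from Bob's indifference between Left and Right: 13p + 7(1−p) = 9p + 9(1−p), giving p = 1/3.
Since Bob is indifferent in equilibrium, Bob's expected payoff equals the payoff from either column against (1/3, 2/3). Using Left: 13(1/3) + 7(2/3) = 9.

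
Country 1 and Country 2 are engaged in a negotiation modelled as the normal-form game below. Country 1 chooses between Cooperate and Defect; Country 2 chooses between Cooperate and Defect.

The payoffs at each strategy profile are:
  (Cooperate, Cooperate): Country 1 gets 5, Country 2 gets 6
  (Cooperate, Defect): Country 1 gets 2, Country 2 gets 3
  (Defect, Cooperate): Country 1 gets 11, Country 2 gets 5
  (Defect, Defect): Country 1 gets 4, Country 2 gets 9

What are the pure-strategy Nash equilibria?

(Defect, Defect)

(Cooperate, Cooperate): Country 1 prefers Defect (11 > 5) — not an equilibrium.
(Cooperate, Defect): Country 1 prefers Defect (4 > 2); Country 2 prefers Cooperate (6 > 3) — not an equilibrium.
(Defect, Cooperate): Country 2 prefers Defect (9 > 5) — not an equilibrium.
(Defect, Defect): Country 1 gets 4 ≥ 2 from Cooperate, and Country 2 gets 9 ≥ 5 from Cooperate — Nash equilibrium.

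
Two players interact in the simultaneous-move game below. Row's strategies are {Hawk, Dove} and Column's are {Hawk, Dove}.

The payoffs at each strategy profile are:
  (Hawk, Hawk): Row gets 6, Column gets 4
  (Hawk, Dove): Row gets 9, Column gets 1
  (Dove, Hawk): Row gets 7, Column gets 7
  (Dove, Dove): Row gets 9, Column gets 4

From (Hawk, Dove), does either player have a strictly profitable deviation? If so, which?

Row at (Hawk, Dove) earns 9; deviating to Dove yields 9 — not better.
Column earns 1; deviating to Hawk yields 4 — a strict improvement.
Only Column has a strictly profitable deviation.

Column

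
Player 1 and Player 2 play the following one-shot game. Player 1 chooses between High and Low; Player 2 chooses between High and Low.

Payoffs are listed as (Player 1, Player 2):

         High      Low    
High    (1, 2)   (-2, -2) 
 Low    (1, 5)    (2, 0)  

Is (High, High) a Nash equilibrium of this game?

Yes

At (High, High), Player 1 earns 1; switching to Low would give 1, so Player 1 has no profitable deviation.
Player 2 earns 2; switching to Low would give -2, so Player 2 has no profitable deviation.
Neither player can gain by a unilateral deviation, so this profile is a Nash equilibrium.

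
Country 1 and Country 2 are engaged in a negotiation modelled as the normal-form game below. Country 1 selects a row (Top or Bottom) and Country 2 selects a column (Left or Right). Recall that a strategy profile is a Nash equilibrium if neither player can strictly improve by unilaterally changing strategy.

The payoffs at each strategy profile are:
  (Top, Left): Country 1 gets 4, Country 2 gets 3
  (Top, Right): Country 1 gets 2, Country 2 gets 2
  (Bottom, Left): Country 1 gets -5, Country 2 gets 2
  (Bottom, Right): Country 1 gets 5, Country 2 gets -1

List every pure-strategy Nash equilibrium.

(Top, Left)

(Top, Left): Country 1 gets 4 ≥ -5 from Bottom, and Country 2 gets 3 ≥ 2 from Right — Nash equilibrium.
(Top, Right): Country 1 prefers Bottom (5 > 2); Country 2 prefers Left (3 > 2) — not an equilibrium.
(Bottom, Left): Country 1 prefers Top (4 > -5) — not an equilibrium.
(Bottom, Right): Country 2 prefers Left (2 > -1) — not an equilibrium.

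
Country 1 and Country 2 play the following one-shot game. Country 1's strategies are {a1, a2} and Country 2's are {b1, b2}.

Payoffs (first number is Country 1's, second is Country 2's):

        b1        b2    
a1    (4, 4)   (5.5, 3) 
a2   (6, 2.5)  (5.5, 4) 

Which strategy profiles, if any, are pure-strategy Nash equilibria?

(a2, b2)

(a1, b1): Country 1 prefers a2 (6 > 4) — not an equilibrium.
(a1, b2): Country 2 prefers b1 (4 > 3) — not an equilibrium.
(a2, b1): Country 2 prefers b2 (4 > 2.5) — not an equilibrium.
(a2, b2): Country 1 gets 5.5 ≥ 5.5 from a1, and Country 2 gets 4 ≥ 2.5 from b1 — Nash equilibrium.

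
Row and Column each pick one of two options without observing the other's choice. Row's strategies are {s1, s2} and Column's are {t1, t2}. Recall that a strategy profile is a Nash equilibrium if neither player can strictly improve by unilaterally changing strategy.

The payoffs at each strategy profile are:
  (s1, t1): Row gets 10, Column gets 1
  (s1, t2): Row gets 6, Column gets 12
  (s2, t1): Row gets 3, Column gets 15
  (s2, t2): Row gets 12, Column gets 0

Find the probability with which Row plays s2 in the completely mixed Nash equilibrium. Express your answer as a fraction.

11/26

Let r be the probability that Row plays s1. In a completely mixed equilibrium, Column must be indifferent between t1 and t2.
Column's expected payoff from t1 is r + 15(1−r); from t2 it is 12r.
Setting these equal: −14r + 15 = 12r, so r = 15/26.
Therefore Row plays s2 with probability 1 − 15/26 = 11/26.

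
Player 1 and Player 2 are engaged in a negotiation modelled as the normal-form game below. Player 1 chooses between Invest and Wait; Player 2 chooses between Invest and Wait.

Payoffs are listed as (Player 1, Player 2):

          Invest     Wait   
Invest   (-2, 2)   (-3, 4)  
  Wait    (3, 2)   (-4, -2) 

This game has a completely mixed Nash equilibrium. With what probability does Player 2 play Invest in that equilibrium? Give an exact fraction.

Let c be the probability that Player 2 plays Invest. In a completely mixed equilibrium, Player 1 must be indifferent between Invest and Wait.
Player 1's expected payoff from Invest is −2c − 3(1−c); from Wait it is 3c − 4(1−c).
Setting these equal: c − 3 = 7c − 4, so c = 1/6.

1/6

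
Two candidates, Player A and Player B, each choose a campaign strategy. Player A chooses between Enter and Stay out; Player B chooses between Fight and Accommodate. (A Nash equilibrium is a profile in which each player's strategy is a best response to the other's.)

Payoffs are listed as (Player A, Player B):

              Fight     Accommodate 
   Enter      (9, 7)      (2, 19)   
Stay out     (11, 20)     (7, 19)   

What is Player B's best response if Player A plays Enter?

Against Enter, Player B earns 7 from Fight and 19 from Accommodate.
So Accommodate is the best response.

Accommodate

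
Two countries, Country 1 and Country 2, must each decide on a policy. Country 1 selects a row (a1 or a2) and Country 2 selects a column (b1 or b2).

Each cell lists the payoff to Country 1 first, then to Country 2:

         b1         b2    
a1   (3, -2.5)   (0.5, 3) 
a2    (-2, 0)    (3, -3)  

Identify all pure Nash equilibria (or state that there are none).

none

(a1, b1): Country 2 prefers b2 (3 > -2.5) — not an equilibrium.
(a1, b2): Country 1 prefers a2 (3 > 0.5) — not an equilibrium.
(a2, b1): Country 1 prefers a1 (3 > -2) — not an equilibrium.
(a2, b2): Country 2 prefers b1 (0 > -3) — not an equilibrium.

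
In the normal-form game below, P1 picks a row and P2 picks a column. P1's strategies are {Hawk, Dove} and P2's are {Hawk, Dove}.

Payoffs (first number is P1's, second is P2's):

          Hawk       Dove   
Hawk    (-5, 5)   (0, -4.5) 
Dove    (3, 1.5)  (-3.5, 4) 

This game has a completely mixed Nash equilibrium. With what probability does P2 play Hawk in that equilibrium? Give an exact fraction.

Let q be the probability that P2 plays Hawk. In a completely mixed equilibrium, P1 must be indifferent between Hawk and Dove.
P1's expected payoff from Hawk is −5q; from Dove it is 3q − 3.5(1−q).
Setting these equal: −5q = 6.5q − 3.5, so q = 7/23.

7/23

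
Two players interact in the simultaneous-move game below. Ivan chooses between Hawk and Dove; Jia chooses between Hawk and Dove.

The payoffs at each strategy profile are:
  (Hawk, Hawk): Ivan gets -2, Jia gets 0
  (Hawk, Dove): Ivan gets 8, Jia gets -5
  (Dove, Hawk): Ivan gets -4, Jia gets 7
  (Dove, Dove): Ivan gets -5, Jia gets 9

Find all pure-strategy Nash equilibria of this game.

(Hawk, Hawk)

(Hawk, Hawk): Ivan gets -2 ≥ -4 from Dove, and Jia gets 0 ≥ -5 from Dove — Nash equilibrium.
(Hawk, Dove): Jia prefers Hawk (0 > -5) — not an equilibrium.
(Dove, Hawk): Ivan prefers Hawk (-2 > -4); Jia prefers Dove (9 > 7) — not an equilibrium.
(Dove, Dove): Ivan prefers Hawk (8 > -5) — not an equilibrium.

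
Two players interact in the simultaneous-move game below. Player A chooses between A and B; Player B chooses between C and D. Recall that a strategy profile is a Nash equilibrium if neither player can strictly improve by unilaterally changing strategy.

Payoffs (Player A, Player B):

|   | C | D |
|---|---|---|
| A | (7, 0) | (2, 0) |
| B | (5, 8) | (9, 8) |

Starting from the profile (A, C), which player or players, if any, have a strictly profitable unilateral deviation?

Neither

Player A at (A, C) earns 7; deviating to B yields 5 — not better.
Player B earns 0; deviating to D yields 0 — not better.
Neither player can strictly improve; the profile is a Nash equilibrium.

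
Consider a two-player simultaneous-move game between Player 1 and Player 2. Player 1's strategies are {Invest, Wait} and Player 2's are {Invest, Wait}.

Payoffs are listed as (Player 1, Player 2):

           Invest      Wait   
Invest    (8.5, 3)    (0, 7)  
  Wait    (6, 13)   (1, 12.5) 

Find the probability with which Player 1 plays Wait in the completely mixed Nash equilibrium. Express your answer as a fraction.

Let r be the probability that Player 1 plays Invest. In a completely mixed equilibrium, Player 2 must be indifferent between Invest and Wait.
Player 2's expected payoff from Invest is 3r + 13(1−r); from Wait it is 7r + 12.5(1−r).
Setting these equal: −10r + 13 = −5.5r + 12.5, so r = 1/9.
Therefore Player 1 plays Wait with probability 1 − 1/9 = 8/9.

8/9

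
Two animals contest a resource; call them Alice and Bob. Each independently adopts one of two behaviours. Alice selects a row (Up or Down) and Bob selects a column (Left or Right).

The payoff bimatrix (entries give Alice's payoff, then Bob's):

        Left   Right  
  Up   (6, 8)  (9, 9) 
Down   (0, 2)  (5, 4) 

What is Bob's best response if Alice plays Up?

Against Up, Bob earns 8 from Left and 9 from Right.
So Right is the best response.

Right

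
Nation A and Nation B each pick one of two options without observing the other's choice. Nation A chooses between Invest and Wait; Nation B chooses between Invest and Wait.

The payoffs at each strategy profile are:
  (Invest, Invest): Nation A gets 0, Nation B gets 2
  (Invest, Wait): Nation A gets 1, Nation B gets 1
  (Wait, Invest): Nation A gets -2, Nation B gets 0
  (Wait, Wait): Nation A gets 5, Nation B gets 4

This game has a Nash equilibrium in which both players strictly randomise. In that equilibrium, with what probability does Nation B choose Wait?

Let y be the probability that Nation B plays Invest. In a completely mixed equilibrium, Nation A must be indifferent between Invest and Wait.
Nation A's expected payoff from Invest is (1−y); from Wait it is −2y + 5(1−y).
Setting these equal: −y + 1 = −7y + 5, so y = 2/3.
Therefore Nation B plays Wait with probability 1 − 2/3 = 1/3.

1/3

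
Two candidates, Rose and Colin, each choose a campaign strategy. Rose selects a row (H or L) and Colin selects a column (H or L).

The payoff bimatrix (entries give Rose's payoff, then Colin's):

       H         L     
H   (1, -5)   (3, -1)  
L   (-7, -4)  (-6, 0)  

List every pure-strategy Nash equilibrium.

(H, L)

(H, H): Colin prefers L (-1 > -5) — not an equilibrium.
(H, L): Rose gets 3 ≥ -6 from L, and Colin gets -1 ≥ -5 from H — Nash equilibrium.
(L, H): Rose prefers H (1 > -7); Colin prefers L (0 > -4) — not an equilibrium.
(L, L): Rose prefers H (3 > -6) — not an equilibrium.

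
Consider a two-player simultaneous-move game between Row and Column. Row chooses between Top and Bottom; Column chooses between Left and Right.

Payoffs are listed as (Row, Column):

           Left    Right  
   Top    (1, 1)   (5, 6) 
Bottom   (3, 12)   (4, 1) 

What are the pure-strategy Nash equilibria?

(Top, Left): Row prefers Bottom (3 > 1); Column prefers Right (6 > 1) — not an equilibrium.
(Top, Right): Row gets 5 ≥ 4 from Bottom, and Column gets 6 ≥ 1 from Left — Nash equilibrium.
(Bottom, Left): Row gets 3 ≥ 1 from Top, and Column gets 12 ≥ 1 from Right — Nash equilibrium.
(Bottom, Right): Row prefers Top (5 > 4); Column prefers Left (12 > 1) — not an equilibrium.

(Top, Right) and (Bottom, Left)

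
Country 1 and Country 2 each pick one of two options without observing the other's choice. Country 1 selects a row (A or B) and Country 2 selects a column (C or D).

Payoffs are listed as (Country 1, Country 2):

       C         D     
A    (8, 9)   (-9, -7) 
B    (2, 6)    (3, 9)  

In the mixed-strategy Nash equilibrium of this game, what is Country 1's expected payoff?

7/3

First find y, the probability Country 2 plays C, from Country 1's indifference between A and B: 8y − 9(1−y) = 2y + 3(1−y), giving y = 2/3.
Since Country 1 is indifferent in equilibrium, Country 1's expected payoff equals the payoff from either row against (2/3, 1/3). Using A: 8(2/3) − 9(1/3) = 7/3.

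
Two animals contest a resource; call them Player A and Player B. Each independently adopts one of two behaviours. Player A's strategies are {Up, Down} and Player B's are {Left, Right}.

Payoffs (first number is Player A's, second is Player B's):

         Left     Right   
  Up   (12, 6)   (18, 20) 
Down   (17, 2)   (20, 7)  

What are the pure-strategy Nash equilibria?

(Up, Left): Player A prefers Down (17 > 12); Player B prefers Right (20 > 6) — not an equilibrium.
(Up, Right): Player A prefers Down (20 > 18) — not an equilibrium.
(Down, Left): Player B prefers Right (7 > 2) — not an equilibrium.
(Down, Right): Player A gets 20 ≥ 18 from Up, and Player B gets 7 ≥ 2 from Left — Nash equilibrium.

(Down, Right)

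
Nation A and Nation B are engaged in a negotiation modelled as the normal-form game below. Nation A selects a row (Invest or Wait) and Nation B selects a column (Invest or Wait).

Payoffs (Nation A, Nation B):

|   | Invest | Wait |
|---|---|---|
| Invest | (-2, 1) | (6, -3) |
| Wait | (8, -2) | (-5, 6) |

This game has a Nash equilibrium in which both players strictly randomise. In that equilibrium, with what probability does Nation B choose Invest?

11/21

Let c be the probability that Nation B plays Invest. In a completely mixed equilibrium, Nation A must be indifferent between Invest and Wait.
Nation A's expected payoff from Invest is −2c + 6(1−c); from Wait it is 8c − 5(1−c).
Setting these equal: −8c + 6 = 13c − 5, so c = 11/21.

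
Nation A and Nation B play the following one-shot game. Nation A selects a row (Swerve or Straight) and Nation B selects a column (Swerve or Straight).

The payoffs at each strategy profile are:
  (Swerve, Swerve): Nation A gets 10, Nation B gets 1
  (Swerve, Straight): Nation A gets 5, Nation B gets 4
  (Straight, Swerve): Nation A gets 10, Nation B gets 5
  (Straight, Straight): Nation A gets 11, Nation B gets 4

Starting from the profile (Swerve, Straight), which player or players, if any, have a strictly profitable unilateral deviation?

Nation A at (Swerve, Straight) earns 5; deviating to Straight yields 11 — a strict improvement.
Nation B earns 4; deviating to Swerve yields 1 — not better.
Only Nation A has a strictly profitable deviation.

Nation A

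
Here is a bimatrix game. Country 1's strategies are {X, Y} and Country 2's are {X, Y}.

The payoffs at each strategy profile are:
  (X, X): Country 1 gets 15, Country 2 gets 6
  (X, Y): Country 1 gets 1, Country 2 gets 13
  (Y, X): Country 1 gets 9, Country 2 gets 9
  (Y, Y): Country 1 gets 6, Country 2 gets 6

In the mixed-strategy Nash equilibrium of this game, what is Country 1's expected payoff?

81/11

First find y, the probability Country 2 plays X, from Country 1's indifference between X and Y: 15y + (1−y) = 9y + 6(1−y), giving y = 5/11.
Since Country 1 is indifferent in equilibrium, Country 1's expected payoff equals the payoff from either row against (5/11, 6/11). Using X: 15(5/11) + (6/11) = 81/11.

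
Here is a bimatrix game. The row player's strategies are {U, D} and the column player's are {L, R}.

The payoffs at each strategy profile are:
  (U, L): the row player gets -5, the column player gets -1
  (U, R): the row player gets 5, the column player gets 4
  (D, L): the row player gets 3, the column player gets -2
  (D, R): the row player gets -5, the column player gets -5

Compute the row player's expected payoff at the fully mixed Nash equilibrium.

-5/9

First find y, the probability the column player plays L, from the row player's indifference between U and D: −5y + 5(1−y) = 3y − 5(1−y), giving y = 5/9.
Since the row player is indifferent in equilibrium, the row player's expected payoff equals the payoff from either row against (5/9, 4/9). Using U: −5(5/9) + 5(4/9) = -5/9.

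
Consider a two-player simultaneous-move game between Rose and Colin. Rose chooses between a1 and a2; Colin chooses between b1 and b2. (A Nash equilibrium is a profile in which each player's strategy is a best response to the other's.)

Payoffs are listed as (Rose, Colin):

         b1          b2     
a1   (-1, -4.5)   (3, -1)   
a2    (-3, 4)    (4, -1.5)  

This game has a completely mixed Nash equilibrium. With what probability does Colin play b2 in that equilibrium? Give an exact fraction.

2/3

Let q be the probability that Colin plays b1. In a completely mixed equilibrium, Rose must be indifferent between a1 and a2.
Rose's expected payoff from a1 is −q + 3(1−q); from a2 it is −3q + 4(1−q).
Setting these equal: −4q + 3 = −7q + 4, so q = 1/3.
Therefore Colin plays b2 with probability 1 − 1/3 = 2/3.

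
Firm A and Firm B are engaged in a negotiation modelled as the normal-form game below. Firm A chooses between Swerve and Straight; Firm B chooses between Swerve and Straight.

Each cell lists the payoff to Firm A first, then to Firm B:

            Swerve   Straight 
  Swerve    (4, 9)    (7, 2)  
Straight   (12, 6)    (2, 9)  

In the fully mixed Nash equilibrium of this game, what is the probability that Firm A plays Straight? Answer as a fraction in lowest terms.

Let r be the probability that Firm A plays Swerve. In a completely mixed equilibrium, Firm B must be indifferent between Swerve and Straight.
Firm B's expected payoff from Swerve is 9r + 6(1−r); from Straight it is 2r + 9(1−r).
Setting these equal: 3r + 6 = −7r + 9, so r = 3/10.
Therefore Firm A plays Straight with probability 1 − 3/10 = 7/10.

7/10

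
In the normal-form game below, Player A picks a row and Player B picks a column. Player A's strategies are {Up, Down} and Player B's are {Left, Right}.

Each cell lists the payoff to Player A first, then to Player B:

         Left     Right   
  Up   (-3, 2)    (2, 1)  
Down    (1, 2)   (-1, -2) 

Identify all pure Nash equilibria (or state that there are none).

(Down, Left)

(Up, Left): Player A prefers Down (1 > -3) — not an equilibrium.
(Up, Right): Player B prefers Left (2 > 1) — not an equilibrium.
(Down, Left): Player A gets 1 ≥ -3 from Up, and Player B gets 2 ≥ -2 from Right — Nash equilibrium.
(Down, Right): Player A prefers Up (2 > -1); Player B prefers Left (2 > -2) — not an equilibrium.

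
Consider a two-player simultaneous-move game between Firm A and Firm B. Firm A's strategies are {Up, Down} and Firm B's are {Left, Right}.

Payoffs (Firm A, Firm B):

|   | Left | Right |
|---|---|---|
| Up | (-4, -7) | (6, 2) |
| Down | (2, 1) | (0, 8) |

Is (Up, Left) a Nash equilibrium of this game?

No

At (Up, Left), Firm A earns -4; switching to Down would give 2, so Firm A would deviate.
Firm B earns -7; switching to Right would give 2, so Firm B would deviate.
Since at least one player can profitably deviate, this is not a Nash equilibrium.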